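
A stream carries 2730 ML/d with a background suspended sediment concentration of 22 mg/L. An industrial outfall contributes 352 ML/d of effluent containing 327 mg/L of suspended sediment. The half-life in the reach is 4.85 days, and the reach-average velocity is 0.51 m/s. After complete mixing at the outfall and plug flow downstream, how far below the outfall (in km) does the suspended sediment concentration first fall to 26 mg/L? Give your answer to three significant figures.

241 km

Mixed concentration C = ΣQC/ΣQ = (2730·22.00 + 352.0·327.0) / 3082 = 175200/3082 = 56.83 mg/L.
Half-life 4.85 d → k = ln 2 / 4.85 = 0.1429 d⁻¹.
Set 56.83·exp(−k·t) = 26 → t = ln(56.83/26)/k = 472800 s = 131.3 h.
Distance = v·t = 0.51·472800 = 241100 m = 241.1 km.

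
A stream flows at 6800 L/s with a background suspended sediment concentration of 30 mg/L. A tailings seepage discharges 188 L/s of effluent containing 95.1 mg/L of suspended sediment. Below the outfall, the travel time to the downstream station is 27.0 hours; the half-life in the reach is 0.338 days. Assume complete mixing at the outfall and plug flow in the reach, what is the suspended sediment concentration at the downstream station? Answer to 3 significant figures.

3.16 mg/L

After mixing, C = (6800·30.00 + 188.0·95.10) / 6988 = 221900/6988 = 31.75 mg/L.
Half-life 0.338 d → k = ln 2 / 0.338 = 2.051 d⁻¹.
After decay, C = 31.75 × e^(−kt) = 31.75 × 0.09955 = 3.161 mg/L.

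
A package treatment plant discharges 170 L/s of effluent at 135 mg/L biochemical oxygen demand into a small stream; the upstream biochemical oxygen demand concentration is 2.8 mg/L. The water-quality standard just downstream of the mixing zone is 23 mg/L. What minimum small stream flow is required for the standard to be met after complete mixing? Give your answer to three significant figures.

943 L/s

Set C_mix = 23: (Q·2.800 + 170.0·135.0) / (Q + 170.0) = 23
→ Q = 170.0·(135.0 − 23)/(23 − 2.800) = 942.6 L/s.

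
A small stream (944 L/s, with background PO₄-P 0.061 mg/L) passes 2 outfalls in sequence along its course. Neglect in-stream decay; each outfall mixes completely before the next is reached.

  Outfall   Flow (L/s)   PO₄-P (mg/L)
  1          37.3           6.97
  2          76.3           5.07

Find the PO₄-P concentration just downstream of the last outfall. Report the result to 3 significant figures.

After outfall 1: Q = 944.0 + 37.30 = 981.3 L/s; C = (944.0·0.06100 + 37.30·6.970)/981.3 = 0.3236 mg/L.
After outfall 2: Q = 981.3 + 76.30 = 1058 L/s; C = (981.3·0.3236 + 76.30·5.070)/1058 = 0.6660 mg/L.

0.666 mg/L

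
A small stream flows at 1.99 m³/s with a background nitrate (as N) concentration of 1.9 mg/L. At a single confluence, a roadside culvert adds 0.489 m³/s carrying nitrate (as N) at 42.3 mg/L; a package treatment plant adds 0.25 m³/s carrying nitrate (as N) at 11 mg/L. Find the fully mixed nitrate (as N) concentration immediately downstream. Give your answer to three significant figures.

9.97 mg/L

Flow-weighted average: C = (1.990·1.900 + 0.4890·42.30 + 0.2500·11.00) / 2.729 = 27.22/2.729 = 9.973 mg/L.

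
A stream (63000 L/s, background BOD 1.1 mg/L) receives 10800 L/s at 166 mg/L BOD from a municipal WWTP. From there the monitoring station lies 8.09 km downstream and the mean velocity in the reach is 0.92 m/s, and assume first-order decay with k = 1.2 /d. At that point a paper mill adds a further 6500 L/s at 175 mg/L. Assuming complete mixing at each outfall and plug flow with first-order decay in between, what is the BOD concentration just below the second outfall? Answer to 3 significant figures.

After mixing, C = (63000·1.100 + 10800·166.0) / 73800 = 1862000/73800 = 25.23 mg/L; combined flow 73800 L/s.
Travel time t = 8.09·1000 / 0.92 = 8793 s = 2.443 h.
Decay over the reach: 25.23·exp(−kt) = 25.23·0.8850 = 22.33 mg/L.
Second outfall: C = (73800·22.33 + 6500·175.0)/80300 = 34.69 mg/L.

34.7 mg/L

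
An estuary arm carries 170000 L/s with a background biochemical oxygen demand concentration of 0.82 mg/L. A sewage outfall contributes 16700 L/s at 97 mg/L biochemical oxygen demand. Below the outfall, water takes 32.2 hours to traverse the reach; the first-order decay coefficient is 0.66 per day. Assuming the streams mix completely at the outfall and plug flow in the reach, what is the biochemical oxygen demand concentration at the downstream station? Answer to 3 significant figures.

After mixing, C = (170000·0.8200 + 16700·97.00) / 186700 = 1759000/186700 = 9.423 mg/L.
After decay, C = 9.423 × e^(−kt) = 9.423 × 0.4125 = 3.887 mg/L.

3.89 mg/L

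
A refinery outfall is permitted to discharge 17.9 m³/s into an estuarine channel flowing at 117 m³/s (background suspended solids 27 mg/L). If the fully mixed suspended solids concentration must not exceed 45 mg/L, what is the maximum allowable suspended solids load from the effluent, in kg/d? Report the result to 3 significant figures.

252000 kg/d

Mass balance at the limit: 117.0·27.00 + 17.90·Cₑ = 134.9·45 → Cₑ = 162.7 mg/L.
Load = 17.90 m³/s × 162.7 g/m³ × 86 400 s/d = 251600 kg/d.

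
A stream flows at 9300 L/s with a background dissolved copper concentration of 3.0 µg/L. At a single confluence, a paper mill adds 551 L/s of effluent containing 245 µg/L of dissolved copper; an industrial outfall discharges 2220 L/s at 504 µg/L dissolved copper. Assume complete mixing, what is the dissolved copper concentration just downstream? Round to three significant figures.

106 µg/L

Mixed concentration C = ΣQC/ΣQ = (9300·3.000 + 551.0·245.0 + 2220·504.0) / 12070 = 1282000/12070 = 106.2 µg/L.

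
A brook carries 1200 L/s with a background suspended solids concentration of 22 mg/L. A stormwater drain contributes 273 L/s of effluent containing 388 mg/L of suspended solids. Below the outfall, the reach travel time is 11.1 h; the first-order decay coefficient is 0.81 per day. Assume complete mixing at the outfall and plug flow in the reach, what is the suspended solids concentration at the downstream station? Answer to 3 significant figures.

61.8 mg/L

Mass balance: C = (1200·22.00 + 273.0·388.0) / 1473 = 132300/1473 = 89.83 mg/L.
Applying C = C₀e^(−kt): 89.83 × 0.6875 = 61.76 mg/L.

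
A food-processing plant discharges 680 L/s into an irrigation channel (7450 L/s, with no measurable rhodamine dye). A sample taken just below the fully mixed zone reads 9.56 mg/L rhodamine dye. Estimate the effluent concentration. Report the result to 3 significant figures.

Mass balance: 7450·0 + 680.0·Cₑ = 8130·9.560
→ Cₑ = (8130·9.560 − 7450·0) / 680.0 = 114.3 mg/L.

114 mg/L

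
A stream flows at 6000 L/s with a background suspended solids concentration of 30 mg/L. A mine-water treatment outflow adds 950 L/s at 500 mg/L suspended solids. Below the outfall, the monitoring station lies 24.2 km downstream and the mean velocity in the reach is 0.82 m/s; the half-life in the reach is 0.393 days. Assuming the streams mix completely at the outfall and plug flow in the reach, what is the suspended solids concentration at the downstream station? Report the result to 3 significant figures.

Mixed concentration C = ΣQC/ΣQ = (6000·30.00 + 950.0·500.0) / 6950 = 655000/6950 = 94.24 mg/L.
Travel time t = 24.2·1000 / 0.82 = 29510 s = 8.198 h.
Half-life 0.393 d → k = ln 2 / 0.393 = 1.764 d⁻¹.
Applying C = C₀e^(−kt): 94.24 × 0.5475 = 51.60 mg/L.

51.6 mg/L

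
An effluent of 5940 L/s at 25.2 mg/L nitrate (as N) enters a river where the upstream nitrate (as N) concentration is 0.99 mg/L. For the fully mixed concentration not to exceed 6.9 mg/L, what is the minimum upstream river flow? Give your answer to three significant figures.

18400 L/s

Set C_mix = 6.9: (Q·0.9900 + 5940·25.20) / (Q + 5940) = 6.9
→ Q = 5940·(25.20 − 6.9)/(6.9 − 0.9900) = 18390 L/s.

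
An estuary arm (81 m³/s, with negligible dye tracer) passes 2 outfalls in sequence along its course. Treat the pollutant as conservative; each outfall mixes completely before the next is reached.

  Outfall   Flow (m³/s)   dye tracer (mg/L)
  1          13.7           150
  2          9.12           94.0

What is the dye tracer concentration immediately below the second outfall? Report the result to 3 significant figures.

After outfall 1: Q = 81.00 + 13.70 = 94.70 m³/s; C = (81.00·0 + 13.70·150.0)/94.70 = 21.70 mg/L.
After outfall 2: Q = 94.70 + 9.120 = 103.8 m³/s; C = (94.70·21.70 + 9.120·94.00)/103.8 = 28.05 mg/L.

28.1 mg/L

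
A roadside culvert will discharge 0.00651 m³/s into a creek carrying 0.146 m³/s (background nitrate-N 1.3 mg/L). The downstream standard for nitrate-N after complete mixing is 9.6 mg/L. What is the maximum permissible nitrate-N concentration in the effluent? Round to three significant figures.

196 mg/L

At the limit, (Qr·Cr + Qe·Cₑ)/(Qr + Qe) = 9.6:
Cₑ = (0.1525·9.6 − 0.1460·1.300) / 0.006510 = 195.7 mg/L.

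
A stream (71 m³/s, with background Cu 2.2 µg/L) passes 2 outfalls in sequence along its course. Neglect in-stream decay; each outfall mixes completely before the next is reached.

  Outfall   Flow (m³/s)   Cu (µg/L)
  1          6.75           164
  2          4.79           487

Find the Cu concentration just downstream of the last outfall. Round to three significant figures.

Outfall 1: combined Q = 77.75 m³/s; C = (71.00·2.200 + 6.750·164.0)/77.75 = 16.25 µg/L.
Outfall 2: combined Q = 82.54 m³/s; C = (77.75·16.25 + 4.790·487.0)/82.54 = 43.57 µg/L.

43.6 µg/L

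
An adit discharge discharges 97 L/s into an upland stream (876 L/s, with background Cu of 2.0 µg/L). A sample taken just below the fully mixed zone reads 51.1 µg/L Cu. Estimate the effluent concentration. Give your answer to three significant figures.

Mass balance: 876.0·2.000 + 97.00·Cₑ = 973.0·51.10
→ Cₑ = (973.0·51.10 − 876.0·2.000) / 97.00 = 494.5 µg/L.

495 µg/L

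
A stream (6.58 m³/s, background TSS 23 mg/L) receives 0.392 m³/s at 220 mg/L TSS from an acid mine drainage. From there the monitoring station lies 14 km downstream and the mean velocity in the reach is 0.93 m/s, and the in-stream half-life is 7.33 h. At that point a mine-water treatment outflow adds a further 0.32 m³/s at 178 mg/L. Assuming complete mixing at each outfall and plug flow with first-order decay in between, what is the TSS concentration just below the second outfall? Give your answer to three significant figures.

29.8 mg/L

Conservation of mass: C = (6.580·23.00 + 0.3920·220.0) / 6.972 = 237.6/6.972 = 34.08 mg/L; combined flow 6.972 m³/s.
Travel time t = 14·1000 / 0.93 = 15050 s = 4.182 h.
Half-life 7.33 h → k = ln 2 / 7.33 = 0.09456 h⁻¹ = 2.270 d⁻¹.
First-order decay: C = 34.08·exp(−k·t) = 34.08·0.6734 = 22.95 mg/L.
At the second outfall, C = (6.972·22.95 + 0.3200·178.0) / (6.972 + 0.3200) = 29.75 mg/L.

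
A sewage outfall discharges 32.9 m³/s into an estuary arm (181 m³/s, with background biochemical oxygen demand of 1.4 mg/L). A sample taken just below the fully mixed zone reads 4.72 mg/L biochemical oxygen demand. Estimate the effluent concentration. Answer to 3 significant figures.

Mass balance: 181.0·1.400 + 32.90·Cₑ = 213.9·4.720
→ Cₑ = (213.9·4.720 − 181.0·1.400) / 32.90 = 22.99 mg/L.

23.0 mg/L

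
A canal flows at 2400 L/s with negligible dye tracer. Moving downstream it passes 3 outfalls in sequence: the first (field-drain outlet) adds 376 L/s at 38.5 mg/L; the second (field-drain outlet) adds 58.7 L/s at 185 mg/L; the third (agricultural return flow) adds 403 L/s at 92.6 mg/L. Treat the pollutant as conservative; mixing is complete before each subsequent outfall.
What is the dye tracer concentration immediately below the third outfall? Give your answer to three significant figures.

After outfall 1: Q = 2400 + 376.0 = 2776 L/s; C = (2400·0 + 376.0·38.50)/2776 = 5.215 mg/L.
After outfall 2: Q = 2776 + 58.70 = 2835 L/s; C = (2776·5.215 + 58.70·185.0)/2835 = 8.938 mg/L.
After outfall 3: Q = 2835 + 403.0 = 3238 L/s; C = (2835·8.938 + 403.0·92.60)/3238 = 19.35 mg/L.

19.4 mg/L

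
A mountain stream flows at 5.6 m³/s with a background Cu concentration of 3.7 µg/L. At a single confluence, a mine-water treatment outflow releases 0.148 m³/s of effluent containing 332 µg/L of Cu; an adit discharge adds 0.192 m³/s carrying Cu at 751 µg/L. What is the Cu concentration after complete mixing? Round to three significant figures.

36.0 µg/L

Mass balance: C = (5.600·3.700 + 0.1480·332.0 + 0.1920·751.0) / 5.940 = 214.0/5.940 = 36.04 µg/L.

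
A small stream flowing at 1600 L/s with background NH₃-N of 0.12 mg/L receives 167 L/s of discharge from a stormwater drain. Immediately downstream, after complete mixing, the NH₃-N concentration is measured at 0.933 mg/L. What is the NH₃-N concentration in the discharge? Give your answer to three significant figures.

Mass balance: 1600·0.1200 + 167.0·Cₑ = 1767·0.9330
→ Cₑ = (1767·0.9330 − 1600·0.1200) / 167.0 = 8.722 mg/L.

8.72 mg/L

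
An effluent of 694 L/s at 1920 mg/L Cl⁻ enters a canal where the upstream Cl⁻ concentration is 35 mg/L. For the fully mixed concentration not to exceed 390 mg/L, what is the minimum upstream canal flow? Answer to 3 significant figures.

2990 L/s

Set C_mix = 390: (Q·35.00 + 694.0·1920) / (Q + 694.0) = 390
→ Q = 694.0·(1920 − 390)/(390 − 35.00) = 2991 L/s.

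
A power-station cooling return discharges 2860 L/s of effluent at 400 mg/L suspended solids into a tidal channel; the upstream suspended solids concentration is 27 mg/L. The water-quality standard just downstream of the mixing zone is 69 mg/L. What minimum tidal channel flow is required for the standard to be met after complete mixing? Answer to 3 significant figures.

Set C_mix = 69: (Q·27.00 + 2860·400.0) / (Q + 2860) = 69
→ Q = 2860·(400.0 − 69)/(69 − 27.00) = 22540 L/s.

22500 L/s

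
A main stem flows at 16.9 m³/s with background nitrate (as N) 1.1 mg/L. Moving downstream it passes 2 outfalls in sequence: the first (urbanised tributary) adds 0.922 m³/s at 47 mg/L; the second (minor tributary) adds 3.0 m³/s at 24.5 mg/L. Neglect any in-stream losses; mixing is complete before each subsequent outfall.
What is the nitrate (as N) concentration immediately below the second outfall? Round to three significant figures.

6.50 mg/L

Outfall 1: combined Q = 17.82 m³/s; C = (16.90·1.100 + 0.9220·47.00)/17.82 = 3.475 mg/L.
Outfall 2: combined Q = 20.82 m³/s; C = (17.82·3.475 + 3.000·24.50)/20.82 = 6.504 mg/L.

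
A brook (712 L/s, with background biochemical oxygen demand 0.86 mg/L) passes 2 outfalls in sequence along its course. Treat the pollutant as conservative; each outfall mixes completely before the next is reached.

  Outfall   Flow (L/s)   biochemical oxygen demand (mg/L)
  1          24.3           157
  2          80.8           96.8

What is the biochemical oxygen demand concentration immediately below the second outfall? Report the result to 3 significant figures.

Outfall 1: combined Q = 736.3 L/s; C = (712.0·0.8600 + 24.30·157.0)/736.3 = 6.013 mg/L.
Outfall 2: combined Q = 817.1 L/s; C = (736.3·6.013 + 80.80·96.80)/817.1 = 14.99 mg/L.

15.0 mg/L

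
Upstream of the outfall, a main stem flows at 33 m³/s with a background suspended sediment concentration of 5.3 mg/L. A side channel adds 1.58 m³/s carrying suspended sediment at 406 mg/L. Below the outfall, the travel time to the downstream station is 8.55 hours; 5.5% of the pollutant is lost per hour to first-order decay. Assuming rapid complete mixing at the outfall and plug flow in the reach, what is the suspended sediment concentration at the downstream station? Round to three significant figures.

After mixing, C = (33.00·5.300 + 1.580·406.0) / 34.58 = 816.4/34.58 = 23.61 mg/L.
5.5%/h lost → k = −ln(1 − 0.055) = 0.05657 h⁻¹.
Applying C = C₀e^(−kt): 23.61 × 0.6165 = 14.55 mg/L.

14.6 mg/L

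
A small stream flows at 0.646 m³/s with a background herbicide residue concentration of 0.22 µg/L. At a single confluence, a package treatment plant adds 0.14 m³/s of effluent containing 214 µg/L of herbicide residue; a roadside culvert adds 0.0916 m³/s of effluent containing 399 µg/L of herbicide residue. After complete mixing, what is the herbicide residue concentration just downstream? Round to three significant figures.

After mixing, C = (0.6460·0.2200 + 0.1400·214.0 + 0.09160·399.0) / 0.8776 = 66.65/0.8776 = 75.95 µg/L.

75.9 µg/L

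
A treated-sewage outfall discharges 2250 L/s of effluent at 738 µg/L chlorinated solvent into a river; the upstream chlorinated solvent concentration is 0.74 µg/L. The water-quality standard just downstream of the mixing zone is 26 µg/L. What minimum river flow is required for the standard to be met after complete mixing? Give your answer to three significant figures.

Set C_mix = 26: (Q·0.7400 + 2250·738.0) / (Q + 2250) = 26
→ Q = 2250·(738.0 − 26)/(26 − 0.7400) = 63420 L/s.

63400 L/s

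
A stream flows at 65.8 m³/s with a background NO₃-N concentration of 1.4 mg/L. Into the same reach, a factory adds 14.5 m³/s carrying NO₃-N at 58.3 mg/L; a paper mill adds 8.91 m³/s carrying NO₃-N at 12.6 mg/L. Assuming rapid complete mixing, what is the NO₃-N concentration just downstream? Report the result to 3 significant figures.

11.8 mg/L

Mass balance: C = (65.80·1.400 + 14.50·58.30 + 8.910·12.60) / 89.21 = 1050/89.21 = 11.77 mg/L.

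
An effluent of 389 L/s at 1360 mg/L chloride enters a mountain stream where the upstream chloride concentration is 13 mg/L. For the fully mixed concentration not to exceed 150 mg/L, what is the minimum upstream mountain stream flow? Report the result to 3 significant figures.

3440 L/s

Set C_mix = 150: (Q·13.00 + 389.0·1360) / (Q + 389.0) = 150
→ Q = 389.0·(1360 − 150)/(150 − 13.00) = 3436 L/s.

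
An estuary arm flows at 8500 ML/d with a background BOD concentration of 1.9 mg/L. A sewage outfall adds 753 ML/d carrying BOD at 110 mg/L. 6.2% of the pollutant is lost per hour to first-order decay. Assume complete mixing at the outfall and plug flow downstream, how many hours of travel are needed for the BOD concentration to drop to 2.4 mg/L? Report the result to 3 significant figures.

Mixed concentration C = ΣQC/ΣQ = (8500·1.900 + 753.0·110.0) / 9253 = 98980/9253 = 10.70 mg/L.
6.2%/h lost → k = −ln(1 − 0.062) = 0.06401 h⁻¹.
10.70·exp(−k·t) = 2.4 → t = ln(10.70/2.4)/k = 84060 s = 23.35 h.

23.3 h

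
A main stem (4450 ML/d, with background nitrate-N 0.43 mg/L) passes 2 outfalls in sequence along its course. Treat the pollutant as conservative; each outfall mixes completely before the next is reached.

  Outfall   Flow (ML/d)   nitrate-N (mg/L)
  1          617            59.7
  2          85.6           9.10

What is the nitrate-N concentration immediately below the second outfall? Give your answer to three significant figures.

7.67 mg/L

Below outfall 1: Q → 5067 ML/d, C = (4450·0.4300 + 617.0·59.70)/5067 = 7.647 mg/L.
Below outfall 2: Q → 5153 ML/d, C = (5067·7.647 + 85.60·9.100)/5153 = 7.671 mg/L.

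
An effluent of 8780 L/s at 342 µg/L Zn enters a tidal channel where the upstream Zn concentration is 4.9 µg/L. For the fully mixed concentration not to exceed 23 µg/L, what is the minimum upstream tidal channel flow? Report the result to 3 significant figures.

Set C_mix = 23: (Q·4.900 + 8780·342.0) / (Q + 8780) = 23
→ Q = 8780·(342.0 − 23)/(23 − 4.900) = 154700 L/s.

155000 L/s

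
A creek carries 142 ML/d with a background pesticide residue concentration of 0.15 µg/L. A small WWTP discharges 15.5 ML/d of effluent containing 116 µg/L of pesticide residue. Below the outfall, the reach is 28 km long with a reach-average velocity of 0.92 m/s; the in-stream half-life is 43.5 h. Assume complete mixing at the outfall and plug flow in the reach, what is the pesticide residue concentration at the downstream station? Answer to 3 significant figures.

Mass balance: C = (142.0·0.1500 + 15.50·116.0) / 157.5 = 1819/157.5 = 11.55 µg/L.
Travel time t = 28·1000 / 0.92 = 30430 s = 8.454 h.
Half-life 43.5 h → k = ln 2 / 43.5 = 0.01593 h⁻¹ = 0.3824 d⁻¹.
After decay, C = 11.55 × e^(−kt) = 11.55 × 0.8740 = 10.10 µg/L.

10.1 µg/L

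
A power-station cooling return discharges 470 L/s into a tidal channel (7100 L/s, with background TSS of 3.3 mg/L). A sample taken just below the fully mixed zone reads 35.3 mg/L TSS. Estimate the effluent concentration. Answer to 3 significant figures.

519 mg/L

Mass balance: 7100·3.300 + 470.0·Cₑ = 7570·35.30
→ Cₑ = (7570·35.30 − 7100·3.300) / 470.0 = 518.7 mg/L.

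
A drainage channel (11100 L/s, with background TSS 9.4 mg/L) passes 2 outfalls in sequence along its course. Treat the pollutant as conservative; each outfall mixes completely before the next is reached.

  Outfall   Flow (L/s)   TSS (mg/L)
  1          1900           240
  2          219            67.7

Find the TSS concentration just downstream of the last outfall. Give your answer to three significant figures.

After outfall 1: Q = 11100 + 1900 = 13000 L/s; C = (11100·9.400 + 1900·240.0)/13000 = 43.10 mg/L.
After outfall 2: Q = 13000 + 219.0 = 13220 L/s; C = (13000·43.10 + 219.0·67.70)/13220 = 43.51 mg/L.

43.5 mg/L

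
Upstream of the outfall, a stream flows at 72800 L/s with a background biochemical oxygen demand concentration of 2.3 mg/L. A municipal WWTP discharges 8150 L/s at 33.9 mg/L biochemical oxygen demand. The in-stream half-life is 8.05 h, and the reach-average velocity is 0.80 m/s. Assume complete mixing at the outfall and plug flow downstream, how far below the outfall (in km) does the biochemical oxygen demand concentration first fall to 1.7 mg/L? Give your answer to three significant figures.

39.2 km

Flow-weighted average: C = (72800·2.300 + 8150·33.90) / 80950 = 443700/80950 = 5.481 mg/L.
Half-life 8.05 h → k = ln 2 / 8.05 = 0.08611 h⁻¹ = 2.067 d⁻¹.
Set 5.481·exp(−k·t) = 1.7 → t = ln(5.481/1.7)/k = 48950 s = 13.60 h.
Distance = v·t = 0.80·48950 = 39160 m = 39.16 km.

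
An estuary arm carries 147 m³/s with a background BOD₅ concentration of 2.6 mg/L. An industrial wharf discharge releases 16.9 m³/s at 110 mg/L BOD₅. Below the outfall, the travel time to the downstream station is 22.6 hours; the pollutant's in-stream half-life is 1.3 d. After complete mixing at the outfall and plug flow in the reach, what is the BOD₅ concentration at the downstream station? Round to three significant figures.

8.28 mg/L

Flow-weighted average: C = (147.0·2.600 + 16.90·110.0) / 163.9 = 2241/163.9 = 13.67 mg/L.
Half-life 1.3 d → k = ln 2 / 1.3 = 0.5332 d⁻¹.
After decay, C = 13.67 × e^(−kt) = 13.67 × 0.6053 = 8.277 mg/L.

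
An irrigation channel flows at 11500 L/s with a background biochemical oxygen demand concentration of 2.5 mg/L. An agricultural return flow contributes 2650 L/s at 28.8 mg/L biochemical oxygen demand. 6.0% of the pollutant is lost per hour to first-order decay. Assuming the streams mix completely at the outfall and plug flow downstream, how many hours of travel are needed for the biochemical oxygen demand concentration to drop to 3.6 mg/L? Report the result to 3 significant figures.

11.7 h

Mass balance: C = (11500·2.500 + 2650·28.80) / 14150 = 105100/14150 = 7.425 mg/L.
6.0%/h lost → k = −ln(1 − 0.06) = 0.06188 h⁻¹.
7.425·exp(−k·t) = 3.6 → t = ln(7.425/3.6)/k = 42120 s = 11.70 h.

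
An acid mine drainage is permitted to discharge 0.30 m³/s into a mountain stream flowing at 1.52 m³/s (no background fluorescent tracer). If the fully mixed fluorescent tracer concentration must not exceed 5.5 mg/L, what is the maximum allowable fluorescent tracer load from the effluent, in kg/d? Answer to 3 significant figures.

865 kg/d

Mass balance at the limit: 1.520·0 + 0.3000·Cₑ = 1.820·5.5 → Cₑ = 33.37 mg/L.
Load = 0.3000 m³/s × 33.37 g/m³ × 86 400 s/d = 864.9 kg/d.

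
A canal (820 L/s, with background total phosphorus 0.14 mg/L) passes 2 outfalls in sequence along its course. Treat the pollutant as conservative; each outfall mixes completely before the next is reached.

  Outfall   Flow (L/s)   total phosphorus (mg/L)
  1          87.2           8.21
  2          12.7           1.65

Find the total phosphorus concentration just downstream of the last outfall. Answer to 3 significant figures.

0.926 mg/L

After outfall 1: Q = 820.0 + 87.20 = 907.2 L/s; C = (820.0·0.1400 + 87.20·8.210)/907.2 = 0.9157 mg/L.
After outfall 2: Q = 907.2 + 12.70 = 919.9 L/s; C = (907.2·0.9157 + 12.70·1.650)/919.9 = 0.9258 mg/L.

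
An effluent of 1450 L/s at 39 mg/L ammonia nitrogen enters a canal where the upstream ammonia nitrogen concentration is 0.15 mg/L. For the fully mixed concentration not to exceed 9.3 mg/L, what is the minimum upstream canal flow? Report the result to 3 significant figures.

4710 L/s

Set C_mix = 9.3: (Q·0.1500 + 1450·39.00) / (Q + 1450) = 9.3
→ Q = 1450·(39.00 − 9.3)/(9.3 − 0.1500) = 4707 L/s.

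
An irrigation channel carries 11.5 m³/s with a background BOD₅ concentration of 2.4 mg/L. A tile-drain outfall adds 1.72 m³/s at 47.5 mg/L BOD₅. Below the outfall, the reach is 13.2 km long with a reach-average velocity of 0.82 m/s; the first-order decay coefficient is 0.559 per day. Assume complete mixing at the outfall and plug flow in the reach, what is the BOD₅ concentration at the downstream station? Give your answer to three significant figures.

7.45 mg/L

Mixed concentration C = ΣQC/ΣQ = (11.50·2.400 + 1.720·47.50) / 13.22 = 109.3/13.22 = 8.268 mg/L.
Travel time t = 13.2·1000 / 0.82 = 16100 s = 4.472 h.
Applying C = C₀e^(−kt): 8.268 × 0.9011 = 7.450 mg/L.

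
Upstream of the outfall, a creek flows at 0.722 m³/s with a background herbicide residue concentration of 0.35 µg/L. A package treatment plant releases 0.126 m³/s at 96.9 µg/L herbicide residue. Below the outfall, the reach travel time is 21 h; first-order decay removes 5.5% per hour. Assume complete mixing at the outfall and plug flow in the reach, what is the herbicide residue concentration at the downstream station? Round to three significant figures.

4.48 µg/L

Mixed concentration C = ΣQC/ΣQ = (0.7220·0.3500 + 0.1260·96.90) / 0.8480 = 12.46/0.8480 = 14.70 µg/L.
5.5%/h lost → k = −ln(1 − 0.055) = 0.05657 h⁻¹.
First-order decay: C = 14.70·exp(−k·t) = 14.70·0.3048 = 4.480 µg/L.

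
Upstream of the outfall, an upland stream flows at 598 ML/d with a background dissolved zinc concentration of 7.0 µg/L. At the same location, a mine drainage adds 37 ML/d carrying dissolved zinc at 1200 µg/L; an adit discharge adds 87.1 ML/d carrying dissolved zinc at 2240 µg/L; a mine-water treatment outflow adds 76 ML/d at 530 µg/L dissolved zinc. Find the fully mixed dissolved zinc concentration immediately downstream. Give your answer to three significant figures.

Flow-weighted average: C = (598.0·7.000 + 37.00·1200 + 87.10·2240 + 76.00·530.0) / 798.1 = 284000/798.1 = 355.8 µg/L.

356 µg/L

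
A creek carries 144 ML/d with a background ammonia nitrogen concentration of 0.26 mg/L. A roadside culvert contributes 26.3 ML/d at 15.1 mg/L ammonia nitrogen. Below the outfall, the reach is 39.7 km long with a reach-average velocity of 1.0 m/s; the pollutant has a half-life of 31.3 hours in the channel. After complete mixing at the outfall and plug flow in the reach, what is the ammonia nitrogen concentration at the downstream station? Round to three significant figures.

2.00 mg/L

After mixing, C = (144.0·0.2600 + 26.30·15.10) / 170.3 = 434.6/170.3 = 2.552 mg/L.
Travel time t = 39.7·1000 / 1.0 = 39700 s = 11.03 h.
Half-life 31.3 h → k = ln 2 / 31.3 = 0.02215 h⁻¹ = 0.5315 d⁻¹.
Applying C = C₀e^(−kt): 2.552 × 0.7833 = 1.999 mg/L.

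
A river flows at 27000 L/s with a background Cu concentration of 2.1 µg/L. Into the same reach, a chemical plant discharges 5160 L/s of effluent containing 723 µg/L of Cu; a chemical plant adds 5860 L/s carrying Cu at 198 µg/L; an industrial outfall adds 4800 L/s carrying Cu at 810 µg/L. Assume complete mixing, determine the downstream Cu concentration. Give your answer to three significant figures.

Flow-weighted average: C = (27000·2.100 + 5160·723.0 + 5860·198.0 + 4800·810.0) / 42820 = 8836000/42820 = 206.3 µg/L.

206 µg/L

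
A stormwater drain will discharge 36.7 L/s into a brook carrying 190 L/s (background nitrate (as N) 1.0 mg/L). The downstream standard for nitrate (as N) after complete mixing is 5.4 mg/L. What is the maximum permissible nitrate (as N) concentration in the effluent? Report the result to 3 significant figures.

At the limit, (Qr·Cr + Qe·Cₑ)/(Qr + Qe) = 5.4:
Cₑ = (226.7·5.4 − 190.0·1.000) / 36.70 = 28.18 mg/L.

28.2 mg/L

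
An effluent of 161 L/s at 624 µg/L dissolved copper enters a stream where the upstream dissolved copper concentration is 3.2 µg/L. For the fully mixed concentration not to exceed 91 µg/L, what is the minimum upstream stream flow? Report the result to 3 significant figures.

Set C_mix = 91: (Q·3.200 + 161.0·624.0) / (Q + 161.0) = 91
→ Q = 161.0·(624.0 − 91)/(91 − 3.200) = 977.4 L/s.

977 L/s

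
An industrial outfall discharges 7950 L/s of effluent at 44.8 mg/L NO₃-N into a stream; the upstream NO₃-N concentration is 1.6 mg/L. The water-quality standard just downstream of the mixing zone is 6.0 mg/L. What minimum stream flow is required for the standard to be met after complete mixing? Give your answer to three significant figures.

70100 L/s

Set C_mix = 6.0: (Q·1.600 + 7950·44.80) / (Q + 7950) = 6.0
→ Q = 7950·(44.80 − 6.0)/(6.0 − 1.600) = 70100 L/s.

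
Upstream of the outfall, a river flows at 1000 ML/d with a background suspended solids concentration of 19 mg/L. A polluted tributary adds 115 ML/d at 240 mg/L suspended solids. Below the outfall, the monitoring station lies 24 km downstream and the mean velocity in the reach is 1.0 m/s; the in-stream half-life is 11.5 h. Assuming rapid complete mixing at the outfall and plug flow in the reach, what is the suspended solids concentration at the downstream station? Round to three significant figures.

Mixed concentration C = ΣQC/ΣQ = (1000·19.00 + 115.0·240.0) / 1115 = 46600/1115 = 41.79 mg/L.
Travel time t = 24·1000 / 1.0 = 24000 s = 6.667 h.
Half-life 11.5 h → k = ln 2 / 11.5 = 0.06027 h⁻¹ = 1.447 d⁻¹.
Applying C = C₀e^(−kt): 41.79 × 0.6691 = 27.96 mg/L.

28.0 mg/L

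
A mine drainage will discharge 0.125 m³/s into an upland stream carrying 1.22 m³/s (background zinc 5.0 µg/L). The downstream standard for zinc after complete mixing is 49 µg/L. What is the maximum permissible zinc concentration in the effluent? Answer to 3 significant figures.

478 µg/L

At the limit, (Qr·Cr + Qe·Cₑ)/(Qr + Qe) = 49:
Cₑ = (1.345·49 − 1.220·5.000) / 0.1250 = 478.4 µg/L.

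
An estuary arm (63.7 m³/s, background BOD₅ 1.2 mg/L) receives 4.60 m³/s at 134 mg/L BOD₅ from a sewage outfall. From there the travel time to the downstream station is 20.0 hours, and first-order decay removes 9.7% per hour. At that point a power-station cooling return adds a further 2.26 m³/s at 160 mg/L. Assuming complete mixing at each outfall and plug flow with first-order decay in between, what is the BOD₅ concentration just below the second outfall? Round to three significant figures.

Mixed concentration C = ΣQC/ΣQ = (63.70·1.200 + 4.600·134.0) / 68.30 = 692.8/68.30 = 10.14 mg/L; combined flow 68.30 m³/s.
9.7%/h lost → k = −ln(1 − 0.097) = 0.1020 h⁻¹.
Applying C = C₀e^(−kt): 10.14 × 0.1299 = 1.318 mg/L.
At the second outfall, C = (68.30·1.318 + 2.260·160.0) / (68.30 + 2.260) = 6.401 mg/L.

6.40 mg/L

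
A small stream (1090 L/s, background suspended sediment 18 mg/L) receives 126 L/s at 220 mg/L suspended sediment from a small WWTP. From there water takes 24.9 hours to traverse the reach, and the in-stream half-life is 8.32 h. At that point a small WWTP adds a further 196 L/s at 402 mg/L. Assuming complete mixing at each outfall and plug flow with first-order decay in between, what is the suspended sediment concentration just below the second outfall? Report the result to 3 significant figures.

60.0 mg/L

Mixed concentration C = ΣQC/ΣQ = (1090·18.00 + 126.0·220.0) / 1216 = 47340/1216 = 38.93 mg/L; combined flow 1216 L/s.
Half-life 8.32 h → k = ln 2 / 8.32 = 0.08331 h⁻¹ = 1.999 d⁻¹.
First-order decay: C = 38.93·exp(−k·t) = 38.93·0.1256 = 4.891 mg/L.
At the second outfall, C = (1216·4.891 + 196.0·402.0) / (1216 + 196.0) = 60.01 mg/L.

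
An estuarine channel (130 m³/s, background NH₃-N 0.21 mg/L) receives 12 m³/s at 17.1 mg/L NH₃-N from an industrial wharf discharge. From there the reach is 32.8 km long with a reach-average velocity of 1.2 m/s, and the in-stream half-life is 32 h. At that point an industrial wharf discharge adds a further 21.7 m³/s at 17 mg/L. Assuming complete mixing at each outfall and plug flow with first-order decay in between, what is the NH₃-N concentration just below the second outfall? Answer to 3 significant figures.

3.46 mg/L

Flow-weighted average: C = (130.0·0.2100 + 12.00·17.10) / 142.0 = 232.5/142.0 = 1.637 mg/L; combined flow 142.0 m³/s.
Travel time t = 32.8·1000 / 1.2 = 27330 s = 7.593 h.
Half-life 32 h → k = ln 2 / 32 = 0.02166 h⁻¹ = 0.5199 d⁻¹.
After decay, C = 1.637 × e^(−kt) = 1.637 × 0.8483 = 1.389 mg/L.
At the second outfall, C = (142.0·1.389 + 21.70·17.00) / (142.0 + 21.70) = 3.458 mg/L.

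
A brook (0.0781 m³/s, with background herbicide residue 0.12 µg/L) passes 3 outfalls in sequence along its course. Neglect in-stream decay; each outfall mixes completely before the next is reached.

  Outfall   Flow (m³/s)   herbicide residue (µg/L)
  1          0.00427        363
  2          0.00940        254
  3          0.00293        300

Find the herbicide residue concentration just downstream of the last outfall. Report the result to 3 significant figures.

51.0 µg/L

Outfall 1: combined Q = 0.08237 m³/s; C = (0.07810·0.1200 + 0.004270·363.0)/0.08237 = 18.93 µg/L.
Outfall 2: combined Q = 0.09177 m³/s; C = (0.08237·18.93 + 0.009400·254.0)/0.09177 = 43.01 µg/L.
Outfall 3: combined Q = 0.09470 m³/s; C = (0.09177·43.01 + 0.002930·300.0)/0.09470 = 50.96 µg/L.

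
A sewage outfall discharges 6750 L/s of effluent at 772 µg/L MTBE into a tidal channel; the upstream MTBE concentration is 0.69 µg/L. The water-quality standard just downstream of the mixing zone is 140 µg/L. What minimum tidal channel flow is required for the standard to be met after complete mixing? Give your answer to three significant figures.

30600 L/s

Set C_mix = 140: (Q·0.6900 + 6750·772.0) / (Q + 6750) = 140
→ Q = 6750·(772.0 − 140)/(140 − 0.6900) = 30620 L/s.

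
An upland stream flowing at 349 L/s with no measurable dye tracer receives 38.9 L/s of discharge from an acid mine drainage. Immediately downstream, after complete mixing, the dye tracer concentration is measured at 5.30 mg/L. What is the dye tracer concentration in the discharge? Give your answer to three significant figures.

52.9 mg/L

Mass balance: 349.0·0 + 38.90·Cₑ = 387.9·5.300
→ Cₑ = (387.9·5.300 − 349.0·0) / 38.90 = 52.85 mg/L.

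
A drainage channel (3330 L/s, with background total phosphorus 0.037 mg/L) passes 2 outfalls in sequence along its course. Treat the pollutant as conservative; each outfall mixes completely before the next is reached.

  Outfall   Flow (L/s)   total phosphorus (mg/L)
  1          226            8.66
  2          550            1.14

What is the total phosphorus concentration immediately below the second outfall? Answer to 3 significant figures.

Below outfall 1: Q → 3556 L/s, C = (3330·0.03700 + 226.0·8.660)/3556 = 0.5850 mg/L.
Below outfall 2: Q → 4106 L/s, C = (3556·0.5850 + 550.0·1.140)/4106 = 0.6594 mg/L.

0.659 mg/L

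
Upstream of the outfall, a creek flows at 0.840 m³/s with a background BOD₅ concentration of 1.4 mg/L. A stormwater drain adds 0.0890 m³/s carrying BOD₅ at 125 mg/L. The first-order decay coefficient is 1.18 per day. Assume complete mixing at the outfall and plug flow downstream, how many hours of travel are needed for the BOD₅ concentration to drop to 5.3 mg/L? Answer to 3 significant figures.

18.6 h

After mixing, C = (0.8400·1.400 + 0.08900·125.0) / 0.9290 = 12.30/0.9290 = 13.24 mg/L.
13.24·exp(−k·t) = 5.3 → t = ln(13.24/5.3)/k = 67040 s = 18.62 h.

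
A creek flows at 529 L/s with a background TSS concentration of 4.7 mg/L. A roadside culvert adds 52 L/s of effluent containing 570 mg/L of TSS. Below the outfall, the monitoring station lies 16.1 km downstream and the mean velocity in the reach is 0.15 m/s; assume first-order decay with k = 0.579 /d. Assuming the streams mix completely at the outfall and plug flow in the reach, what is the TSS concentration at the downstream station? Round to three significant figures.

26.9 mg/L

Mixed concentration C = ΣQC/ΣQ = (529.0·4.700 + 52.00·570.0) / 581.0 = 32130/581.0 = 55.29 mg/L.
Travel time t = 16.1·1000 / 0.15 = 107300 s = 29.81 h.
Decay over the reach: 55.29·exp(−kt) = 55.29·0.4871 = 26.93 mg/L.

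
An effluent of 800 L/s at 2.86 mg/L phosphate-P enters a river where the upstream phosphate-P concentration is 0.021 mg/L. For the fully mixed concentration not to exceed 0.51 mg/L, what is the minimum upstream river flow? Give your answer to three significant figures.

Set C_mix = 0.51: (Q·0.02100 + 800.0·2.860) / (Q + 800.0) = 0.51
→ Q = 800.0·(2.860 − 0.51)/(0.51 − 0.02100) = 3845 L/s.

3840 L/s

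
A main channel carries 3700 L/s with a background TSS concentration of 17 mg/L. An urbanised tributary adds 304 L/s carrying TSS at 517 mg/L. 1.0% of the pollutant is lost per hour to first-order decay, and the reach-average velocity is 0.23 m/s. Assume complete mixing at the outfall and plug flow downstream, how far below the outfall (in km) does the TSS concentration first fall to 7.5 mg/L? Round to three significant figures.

After mixing, C = (3700·17.00 + 304.0·517.0) / 4004 = 220100/4004 = 54.96 mg/L.
1.0%/h lost → k = −ln(1 − 0.01) = 0.01005 h⁻¹.
Set 54.96·exp(−k·t) = 7.5 → t = ln(54.96/7.5)/k = 713400 s = 198.2 h.
Distance = v·t = 0.23·713400 = 164100 m = 164.1 km.

164 km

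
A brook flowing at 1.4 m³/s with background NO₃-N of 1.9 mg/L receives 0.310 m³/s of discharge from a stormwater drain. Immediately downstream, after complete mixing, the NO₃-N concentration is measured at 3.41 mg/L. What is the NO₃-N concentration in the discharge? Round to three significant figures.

10.2 mg/L

Mass balance: 1.400·1.900 + 0.3100·Cₑ = 1.710·3.410
→ Cₑ = (1.710·3.410 − 1.400·1.900) / 0.3100 = 10.23 mg/L.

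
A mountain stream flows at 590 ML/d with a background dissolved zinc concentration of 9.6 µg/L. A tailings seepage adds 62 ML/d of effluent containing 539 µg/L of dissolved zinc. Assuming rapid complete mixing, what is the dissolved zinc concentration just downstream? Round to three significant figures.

Mixed concentration C = ΣQC/ΣQ = (590.0·9.600 + 62.00·539.0) / 652.0 = 39080/652.0 = 59.94 µg/L.

59.9 µg/L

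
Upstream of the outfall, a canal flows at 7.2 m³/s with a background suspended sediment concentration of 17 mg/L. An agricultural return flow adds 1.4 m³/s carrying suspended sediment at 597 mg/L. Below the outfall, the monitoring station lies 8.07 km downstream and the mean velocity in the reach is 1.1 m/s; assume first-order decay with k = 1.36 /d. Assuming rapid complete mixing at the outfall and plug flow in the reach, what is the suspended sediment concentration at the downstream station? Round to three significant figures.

99.3 mg/L

After mixing, C = (7.200·17.00 + 1.400·597.0) / 8.600 = 958.2/8.600 = 111.4 mg/L.
Travel time t = 8.07·1000 / 1.1 = 7336 s = 2.038 h.
Applying C = C₀e^(−kt): 111.4 × 0.8909 = 99.27 mg/L.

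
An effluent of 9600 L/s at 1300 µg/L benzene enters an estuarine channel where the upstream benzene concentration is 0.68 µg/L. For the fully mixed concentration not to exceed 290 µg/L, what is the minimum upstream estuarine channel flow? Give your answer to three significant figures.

33500 L/s

Set C_mix = 290: (Q·0.6800 + 9600·1300) / (Q + 9600) = 290
→ Q = 9600·(1300 − 290)/(290 − 0.6800) = 33510 L/s.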